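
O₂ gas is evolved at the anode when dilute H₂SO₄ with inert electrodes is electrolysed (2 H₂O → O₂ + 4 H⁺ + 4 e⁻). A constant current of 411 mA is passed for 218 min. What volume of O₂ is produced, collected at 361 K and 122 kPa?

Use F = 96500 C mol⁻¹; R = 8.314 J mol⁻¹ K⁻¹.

Q = I·t = 0.4110 A × 13080 s = 5376 C.
n(e⁻) = Q/F = 5376 / 96500 = 0.05571 mol.
4 electrons are transferred per O₂ molecule, so n(O₂) = 0.05571 / 4 = 0.01393 mol.
V = nRT/P = (0.01393 × 8.314 × 361) / (122 × 10³ Pa) = 3.43 × 10⁻⁴ m³ = 0.343 L.

0.343 L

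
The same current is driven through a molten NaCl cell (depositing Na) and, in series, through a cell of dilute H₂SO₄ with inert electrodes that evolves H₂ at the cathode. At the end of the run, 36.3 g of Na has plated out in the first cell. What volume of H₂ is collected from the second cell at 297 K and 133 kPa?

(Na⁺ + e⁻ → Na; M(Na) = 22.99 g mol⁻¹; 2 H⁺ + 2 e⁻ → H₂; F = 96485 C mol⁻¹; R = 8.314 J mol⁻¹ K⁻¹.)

14.7 L

n(Na) = 36.3 / 22.99 = 1.579 mol, so n(e⁻) = 1 × 1.579 = 1.579 mol.
The cells are in series, so the same 1.579 mol of electrons passes through the second cell.
2 H⁺ + 2 e⁻ → H₂ — 2 mol e⁻ per mol H₂, so n(H₂) = 1.579/2 = 0.7895 mol.
V = nRT/P = (0.7895 × 8.314 × 297) / (133 × 10³) = 0.0147 m³ = 14.7 L.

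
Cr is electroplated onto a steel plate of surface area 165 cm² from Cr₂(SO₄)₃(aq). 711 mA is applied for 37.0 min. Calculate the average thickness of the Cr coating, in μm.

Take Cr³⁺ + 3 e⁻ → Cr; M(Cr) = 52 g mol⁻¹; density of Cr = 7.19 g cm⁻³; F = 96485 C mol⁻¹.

Q = I·t = 0.7110 × 2220.0 = 1578 C; n(e⁻) = 0.01636 mol.
n(Cr) = n(e⁻)/3 = 0.005453 mol, so m = 0.005453 × 52 = 0.2836 g.
Volume = m/ρ = 0.2836 / 7.19 = 0.03944 cm³.
Thickness = V/A = 0.03944 / 165 = 2.39 × 10⁻⁴ cm = 2.39 μm.

2.39 μm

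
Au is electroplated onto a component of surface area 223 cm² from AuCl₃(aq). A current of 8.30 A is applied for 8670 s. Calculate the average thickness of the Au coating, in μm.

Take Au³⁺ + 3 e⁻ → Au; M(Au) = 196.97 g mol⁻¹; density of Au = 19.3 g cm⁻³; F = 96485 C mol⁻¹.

Q = I·t = 8.300 × 8670.0 = 71960 C; n(e⁻) = 0.7458 mol.
n(Au) = n(e⁻)/3 = 0.2486 mol, so m = 0.2486 × 196.97 = 48.97 g.
Volume = m/ρ = 48.97 / 19.3 = 2.537 cm³.
Thickness = V/A = 2.537 / 223 = 0.0114 cm = 114 μm.

114 μm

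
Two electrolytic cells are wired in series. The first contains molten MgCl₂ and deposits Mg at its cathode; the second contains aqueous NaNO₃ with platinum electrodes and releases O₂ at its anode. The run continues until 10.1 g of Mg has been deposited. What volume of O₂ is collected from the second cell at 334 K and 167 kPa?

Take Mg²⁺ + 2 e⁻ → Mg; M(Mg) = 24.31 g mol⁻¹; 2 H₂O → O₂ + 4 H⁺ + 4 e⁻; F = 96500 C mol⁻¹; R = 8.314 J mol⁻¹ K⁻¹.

3.45 L

n(Mg) = 10.1 / 24.31 = 0.4155 mol, so n(e⁻) = 2 × 0.4155 = 0.8309 mol.
The cells are in series, so the same 0.8309 mol of electrons passes through the second cell.
2 H₂O → O₂ + 4 H⁺ + 4 e⁻ — 4 mol e⁻ per mol O₂, so n(O₂) = 0.8309/4 = 0.2077 mol.
V = nRT/P = (0.2077 × 8.314 × 334) / (167 × 10³) = 0.00345 m³ = 3.45 L.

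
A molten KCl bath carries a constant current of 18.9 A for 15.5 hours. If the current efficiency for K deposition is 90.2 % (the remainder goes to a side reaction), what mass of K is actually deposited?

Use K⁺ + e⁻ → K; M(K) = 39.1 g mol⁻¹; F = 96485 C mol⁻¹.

Q = I·t = 18.90 × 55800 = 1055000 C.
n(e⁻) = 1055000/96485 = 10.93 mol; theoretically n(K) = 10.93/1 = 10.93 mol, m_theo = 427.4 g.
At 90.2 % efficiency, m_actual = 0.902 × 427.4 = 385 g.

385 g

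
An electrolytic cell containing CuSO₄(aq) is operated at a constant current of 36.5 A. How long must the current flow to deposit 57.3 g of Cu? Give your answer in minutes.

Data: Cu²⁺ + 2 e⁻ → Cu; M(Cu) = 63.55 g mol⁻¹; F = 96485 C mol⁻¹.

n(Cu) = m/M = 57.3 / 63.55 = 0.9017 mol.
Each Cu atom requires 2 electrons, so n(e⁻) = 2 × 0.9017 = 1.803 mol.
Q = n(e⁻)·F = 1.803 × 96485 = 174000 C.
t = Q/I = 174000 / 36.50 A = 4767 s = 79.4 min.

79.4 min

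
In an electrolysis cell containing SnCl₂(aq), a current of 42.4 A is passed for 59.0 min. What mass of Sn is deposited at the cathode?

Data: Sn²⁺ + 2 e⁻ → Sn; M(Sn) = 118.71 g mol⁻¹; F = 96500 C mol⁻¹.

Q = I·t = 42.40 A × 3540.0 s = 150100 C.
n(e⁻) = Q/F = 150100 / 96500 = 1.555 mol.
Sn²⁺ + 2 e⁻ → Sn, so n(Sn) = n(e⁻)/2 = 0.7777 mol.
m = n·M = 0.7777 × 118.71 = 92.3 g.

92.3 g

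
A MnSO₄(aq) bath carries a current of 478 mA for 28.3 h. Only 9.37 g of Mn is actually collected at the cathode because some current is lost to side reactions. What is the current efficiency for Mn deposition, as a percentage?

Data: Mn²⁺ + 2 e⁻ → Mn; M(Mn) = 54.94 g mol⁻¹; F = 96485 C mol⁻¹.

67.6 %

Q = I·t = 0.4780 × 101880 = 48700 C; n(e⁻) = 48700/96485 = 0.5047 mol.
Theoretical n(Mn) = n(e⁻)/2 = 0.2524 mol, i.e. m_theo = 0.2524 × 54.94 = 13.86 g.
Efficiency = m_actual / m_theo = 9.37 / 13.86 = 67.6 %.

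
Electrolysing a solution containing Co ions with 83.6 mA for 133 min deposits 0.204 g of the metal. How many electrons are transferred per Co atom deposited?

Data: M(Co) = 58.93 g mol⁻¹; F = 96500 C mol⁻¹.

2

Q = I·t = 0.08360 A × 7980.0 s = 667.1 C, so n(e⁻) = 667.1/96500 = 0.006913 mol.
n(Co) deposited = 0.204 / 58.93 = 0.003462 mol.
Electrons per atom = n(e⁻)/n(Co) = 0.006913 / 0.003462 = 2.00 ≈ 2, so the ion is Co²⁺.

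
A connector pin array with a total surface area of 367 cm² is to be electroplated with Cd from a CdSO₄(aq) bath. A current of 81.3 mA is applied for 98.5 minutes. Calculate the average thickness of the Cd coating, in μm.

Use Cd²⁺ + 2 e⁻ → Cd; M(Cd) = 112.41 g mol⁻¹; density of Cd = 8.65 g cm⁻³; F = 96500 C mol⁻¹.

Q = I·t = 0.08130 × 5910.0 = 480.5 C; n(e⁻) = 0.004979 mol.
n(Cd) = n(e⁻)/2 = 0.002490 mol, so m = 0.002490 × 112.41 = 0.2799 g.
Volume = m/ρ = 0.2799 / 8.65 = 0.03235 cm³.
Thickness = V/A = 0.03235 / 367 = 8.82 × 10⁻⁵ cm = 0.882 μm.

0.882 μm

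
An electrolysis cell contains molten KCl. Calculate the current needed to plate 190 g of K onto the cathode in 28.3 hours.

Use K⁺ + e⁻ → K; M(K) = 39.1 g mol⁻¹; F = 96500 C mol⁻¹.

4.60 A

n(K) = 190 / 39.1 = 4.859 mol.
n(e⁻) = 1 × 4.859 = 4.859 mol.
Q = n(e⁻)·F = 4.859 × 96500 = 468900 C.
I = Q/t = 468900 / 101880 s = 4.60 A.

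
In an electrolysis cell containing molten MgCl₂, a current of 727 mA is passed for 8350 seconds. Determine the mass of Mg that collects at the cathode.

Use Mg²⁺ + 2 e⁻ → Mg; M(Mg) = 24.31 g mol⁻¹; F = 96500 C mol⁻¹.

Q = I·t = 0.7270 A × 8350.0 s = 6070 C.
n(e⁻) = Q/F = 6070 / 96500 = 0.06291 mol.
Mg²⁺ + 2 e⁻ → Mg, so n(Mg) = n(e⁻)/2 = 0.03145 mol.
m = n·M = 0.03145 × 24.31 = 0.765 g.

0.765 g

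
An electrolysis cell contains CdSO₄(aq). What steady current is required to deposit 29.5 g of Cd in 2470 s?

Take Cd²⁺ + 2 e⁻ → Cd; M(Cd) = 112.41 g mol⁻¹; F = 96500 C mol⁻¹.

20.5 A

n(Cd) = 29.5 / 112.41 = 0.2624 mol.
n(e⁻) = 2 × 0.2624 = 0.5249 mol.
Q = n(e⁻)·F = 0.5249 × 96500 = 50650 C.
I = Q/t = 50650 / 2470.0 s = 20.5 A.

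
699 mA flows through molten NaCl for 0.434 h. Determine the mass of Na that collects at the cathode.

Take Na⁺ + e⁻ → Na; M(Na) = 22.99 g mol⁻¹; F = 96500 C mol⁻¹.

Q = I·t = 0.6990 A × 1562.4 s = 1092 C.
n(e⁻) = Q/F = 1092 / 96500 = 0.01132 mol.
Na⁺ + e⁻ → Na, so n(Na) = n(e⁻)/1 = 0.01132 mol.
m = n·M = 0.01132 × 22.99 = 0.260 g.

0.260 g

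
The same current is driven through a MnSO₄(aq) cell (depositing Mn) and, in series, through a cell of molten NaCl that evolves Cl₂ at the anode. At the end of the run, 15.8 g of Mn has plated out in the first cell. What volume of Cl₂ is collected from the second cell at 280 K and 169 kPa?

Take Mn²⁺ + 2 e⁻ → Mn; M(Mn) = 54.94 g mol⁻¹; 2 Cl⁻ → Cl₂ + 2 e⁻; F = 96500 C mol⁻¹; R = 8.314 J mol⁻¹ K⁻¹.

3.96 L

n(Mn) = 15.8 / 54.94 = 0.2876 mol, so n(e⁻) = 2 × 0.2876 = 0.5752 mol.
The cells are in series, so the same 0.5752 mol of electrons passes through the second cell.
2 Cl⁻ → Cl₂ + 2 e⁻ — 2 mol e⁻ per mol Cl₂, so n(Cl₂) = 0.5752/2 = 0.2876 mol.
V = nRT/P = (0.2876 × 8.314 × 280) / (169 × 10³) = 0.00396 m³ = 3.96 L.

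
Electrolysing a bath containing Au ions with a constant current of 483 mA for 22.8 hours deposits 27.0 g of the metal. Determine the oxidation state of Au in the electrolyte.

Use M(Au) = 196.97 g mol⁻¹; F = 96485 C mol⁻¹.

+3

Q = I·t = 0.4830 A × 82080 s = 39640 C, so n(e⁻) = 39640/96485 = 0.4109 mol.
n(Au) deposited = 27.0 / 196.97 = 0.1371 mol.
Electrons per atom = n(e⁻)/n(Au) = 0.4109 / 0.1371 = 3.00 ≈ 3, so the ion is Au³⁺.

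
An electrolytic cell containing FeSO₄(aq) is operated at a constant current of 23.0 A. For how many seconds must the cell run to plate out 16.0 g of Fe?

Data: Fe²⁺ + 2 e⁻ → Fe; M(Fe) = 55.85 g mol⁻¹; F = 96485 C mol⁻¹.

2400 s

n(Fe) = m/M = 16.0 / 55.85 = 0.2865 mol.
Each Fe atom requires 2 electrons, so n(e⁻) = 2 × 0.2865 = 0.5730 mol.
Q = n(e⁻)·F = 0.5730 × 96485 = 55280 C.
t = Q/I = 55280 / 23.00 A = 2404 s.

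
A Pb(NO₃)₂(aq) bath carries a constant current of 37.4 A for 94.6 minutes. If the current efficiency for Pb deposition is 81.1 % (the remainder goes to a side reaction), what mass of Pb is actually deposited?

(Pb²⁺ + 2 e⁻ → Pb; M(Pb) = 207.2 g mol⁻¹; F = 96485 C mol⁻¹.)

185 g

Q = I·t = 37.40 × 5676.0 = 212300 C.
n(e⁻) = 212300/96485 = 2.200 mol; theoretically n(Pb) = 2.200/2 = 1.100 mol, m_theo = 227.9 g.
At 81.1 % efficiency, m_actual = 0.811 × 227.9 = 185 g.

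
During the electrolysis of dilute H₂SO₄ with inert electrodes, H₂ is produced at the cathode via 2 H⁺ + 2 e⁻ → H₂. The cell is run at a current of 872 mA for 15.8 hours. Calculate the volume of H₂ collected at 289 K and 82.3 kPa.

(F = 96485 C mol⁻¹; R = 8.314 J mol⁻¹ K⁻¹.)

7.50 L

Q = I·t = 0.8720 A × 56880 s = 49600 C.
n(e⁻) = Q/F = 49600 / 96485 = 0.5141 mol.
2 electrons are transferred per H₂ molecule, so n(H₂) = 0.5141 / 2 = 0.2570 mol.
V = nRT/P = (0.2570 × 8.314 × 289) / (82.3 × 10³ Pa) = 0.00750 m³ = 7.50 L.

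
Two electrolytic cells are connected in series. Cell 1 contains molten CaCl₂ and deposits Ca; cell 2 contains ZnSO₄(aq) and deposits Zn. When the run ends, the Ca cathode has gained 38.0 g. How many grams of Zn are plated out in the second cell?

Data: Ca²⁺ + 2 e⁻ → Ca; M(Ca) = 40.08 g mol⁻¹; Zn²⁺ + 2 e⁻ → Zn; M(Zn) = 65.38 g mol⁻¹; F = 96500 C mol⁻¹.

n(Ca) = 38.0 / 40.08 = 0.9481 mol.
Since Ca²⁺ + 2 e⁻ → Ca, n(e⁻) passed = 2 × 0.9481 = 1.896 mol.
Cells in series carry the same charge, so the same 1.896 mol of electrons passes through cell 2.
Zn²⁺ + 2 e⁻ → Zn, so n(Zn) = 1.896 / 2 = 0.9481 mol.
m(Zn) = 0.9481 × 65.38 = 62.0 g.

62.0 g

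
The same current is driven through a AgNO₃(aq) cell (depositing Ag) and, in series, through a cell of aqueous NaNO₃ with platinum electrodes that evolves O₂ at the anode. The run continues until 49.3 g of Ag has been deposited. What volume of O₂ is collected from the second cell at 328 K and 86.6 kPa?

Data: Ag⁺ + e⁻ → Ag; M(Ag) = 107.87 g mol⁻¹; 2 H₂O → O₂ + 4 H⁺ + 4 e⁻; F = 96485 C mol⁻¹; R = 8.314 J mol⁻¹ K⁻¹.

n(Ag) = 49.3 / 107.87 = 0.4570 mol, so n(e⁻) = 1 × 0.4570 = 0.4570 mol.
The cells are in series, so the same 0.4570 mol of electrons passes through the second cell.
2 H₂O → O₂ + 4 H⁺ + 4 e⁻ — 4 mol e⁻ per mol O₂, so n(O₂) = 0.4570/4 = 0.1143 mol.
V = nRT/P = (0.1143 × 8.314 × 328) / (86.6 × 10³) = 0.00360 m³ = 3.60 L.

3.60 L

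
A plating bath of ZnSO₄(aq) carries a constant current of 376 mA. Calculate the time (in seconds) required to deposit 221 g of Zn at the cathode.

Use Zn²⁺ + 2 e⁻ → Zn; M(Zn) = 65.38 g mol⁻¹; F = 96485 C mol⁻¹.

n(Zn) = m/M = 221 / 65.38 = 3.380 mol.
Each Zn atom requires 2 electrons, so n(e⁻) = 2 × 3.380 = 6.760 mol.
Q = n(e⁻)·F = 6.760 × 96485 = 652300 C.
t = Q/I = 652300 / 0.3760 A = 1735000 s.

1.73 × 10⁶ s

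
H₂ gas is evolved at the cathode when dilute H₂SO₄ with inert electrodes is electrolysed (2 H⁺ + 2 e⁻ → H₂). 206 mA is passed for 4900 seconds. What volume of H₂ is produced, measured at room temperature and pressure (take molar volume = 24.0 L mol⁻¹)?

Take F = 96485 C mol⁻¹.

Q = I·t = 0.2060 A × 4900.0 s = 1009 C.
n(e⁻) = Q/F = 1009 / 96485 = 0.01046 mol.
2 electrons are transferred per H₂ molecule, so n(H₂) = 0.01046 / 2 = 0.005231 mol.
V = n × V_m = 0.005231 × 24.0 = 0.126 L.

0.126 L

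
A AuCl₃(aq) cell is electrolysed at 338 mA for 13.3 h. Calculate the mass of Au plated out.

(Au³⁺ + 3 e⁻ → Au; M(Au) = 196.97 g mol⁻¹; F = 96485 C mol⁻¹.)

11.0 g

Q = I·t = 0.3380 A × 47880 s = 16180 C.
n(e⁻) = Q/F = 16180 / 96485 = 0.1677 mol.
Au³⁺ + 3 e⁻ → Au, so n(Au) = n(e⁻)/3 = 0.05591 mol.
m = n·M = 0.05591 × 196.97 = 11.0 g.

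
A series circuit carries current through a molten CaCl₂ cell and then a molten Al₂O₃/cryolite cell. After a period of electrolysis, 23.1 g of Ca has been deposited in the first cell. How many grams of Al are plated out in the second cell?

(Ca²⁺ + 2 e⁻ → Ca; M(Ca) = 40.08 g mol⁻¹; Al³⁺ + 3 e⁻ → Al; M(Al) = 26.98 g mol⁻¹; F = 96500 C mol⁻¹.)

n(Ca) = 23.1 / 40.08 = 0.5763 mol.
Since Ca²⁺ + 2 e⁻ → Ca, n(e⁻) passed = 2 × 0.5763 = 1.153 mol.
Cells in series carry the same charge, so the same 1.153 mol of electrons passes through cell 2.
Al³⁺ + 3 e⁻ → Al, so n(Al) = 1.153 / 3 = 0.3842 mol.
m(Al) = 0.3842 × 26.98 = 10.4 g.

10.4 g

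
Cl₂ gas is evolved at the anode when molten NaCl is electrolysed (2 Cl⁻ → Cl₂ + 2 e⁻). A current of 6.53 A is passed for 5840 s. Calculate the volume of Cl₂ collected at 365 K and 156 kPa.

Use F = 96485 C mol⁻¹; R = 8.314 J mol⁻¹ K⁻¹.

Q = I·t = 6.530 A × 5840.0 s = 38140 C.
n(e⁻) = Q/F = 38140 / 96485 = 0.3952 mol.
2 electrons are transferred per Cl₂ molecule, so n(Cl₂) = 0.3952 / 2 = 0.1976 mol.
V = nRT/P = (0.1976 × 8.314 × 365) / (156 × 10³ Pa) = 0.00384 m³ = 3.84 L.

3.84 L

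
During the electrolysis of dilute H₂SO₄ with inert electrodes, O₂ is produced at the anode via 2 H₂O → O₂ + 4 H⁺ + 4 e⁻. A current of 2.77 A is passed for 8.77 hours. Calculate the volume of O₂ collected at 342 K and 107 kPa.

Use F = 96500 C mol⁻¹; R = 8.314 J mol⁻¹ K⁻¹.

6.02 L

Q = I·t = 2.770 A × 31572 s = 87450 C.
n(e⁻) = Q/F = 87450 / 96500 = 0.9063 mol.
4 electrons are transferred per O₂ molecule, so n(O₂) = 0.9063 / 4 = 0.2266 mol.
V = nRT/P = (0.2266 × 8.314 × 342) / (107 × 10³ Pa) = 0.00602 m³ = 6.02 L.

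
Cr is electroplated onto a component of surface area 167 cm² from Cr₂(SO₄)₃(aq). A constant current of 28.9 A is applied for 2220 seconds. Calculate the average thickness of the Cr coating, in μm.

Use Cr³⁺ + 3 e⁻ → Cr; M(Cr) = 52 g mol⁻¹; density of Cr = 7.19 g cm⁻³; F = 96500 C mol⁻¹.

Q = I·t = 28.90 × 2220.0 = 64160 C; n(e⁻) = 0.6648 mol.
n(Cr) = n(e⁻)/3 = 0.2216 mol, so m = 0.2216 × 52 = 11.52 g.
Volume = m/ρ = 11.52 / 7.19 = 1.603 cm³.
Thickness = V/A = 1.603 / 167 = 0.00960 cm = 96.0 μm.

96.0 μm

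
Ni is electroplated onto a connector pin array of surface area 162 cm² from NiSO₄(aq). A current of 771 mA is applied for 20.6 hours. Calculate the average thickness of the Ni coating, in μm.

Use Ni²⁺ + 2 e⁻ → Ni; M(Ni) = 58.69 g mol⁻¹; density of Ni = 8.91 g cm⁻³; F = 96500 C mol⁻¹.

Q = I·t = 0.7710 × 74160 = 57180 C; n(e⁻) = 0.5925 mol.
n(Ni) = n(e⁻)/2 = 0.2963 mol, so m = 0.2963 × 58.69 = 17.39 g.
Volume = m/ρ = 17.39 / 8.91 = 1.951 cm³.
Thickness = V/A = 1.951 / 162 = 0.0120 cm = 120 μm.

120 μm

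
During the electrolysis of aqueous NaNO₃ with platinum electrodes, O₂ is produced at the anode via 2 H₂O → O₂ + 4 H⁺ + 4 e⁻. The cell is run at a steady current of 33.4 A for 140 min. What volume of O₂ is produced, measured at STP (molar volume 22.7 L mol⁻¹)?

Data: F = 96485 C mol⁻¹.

16.5 L

Q = I·t = 33.40 A × 8400.0 s = 280600 C.
n(e⁻) = Q/F = 280600 / 96485 = 2.908 mol.
4 electrons are transferred per O₂ molecule, so n(O₂) = 2.908 / 4 = 0.7270 mol.
V = n × V_m = 0.7270 × 22.7 = 16.5 L.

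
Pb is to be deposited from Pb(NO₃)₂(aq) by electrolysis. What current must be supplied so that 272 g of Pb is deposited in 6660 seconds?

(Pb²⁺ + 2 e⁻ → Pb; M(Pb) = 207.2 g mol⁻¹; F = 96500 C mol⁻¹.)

38.0 A

n(Pb) = 272 / 207.2 = 1.313 mol.
n(e⁻) = 2 × 1.313 = 2.625 mol.
Q = n(e⁻)·F = 2.625 × 96500 = 253400 C.
I = Q/t = 253400 / 6660.0 s = 38.0 A.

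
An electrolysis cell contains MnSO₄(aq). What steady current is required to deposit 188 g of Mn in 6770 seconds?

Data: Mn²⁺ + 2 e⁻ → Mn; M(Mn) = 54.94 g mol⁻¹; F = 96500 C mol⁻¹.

n(Mn) = 188 / 54.94 = 3.422 mol.
n(e⁻) = 2 × 3.422 = 6.844 mol.
Q = n(e⁻)·F = 6.844 × 96500 = 660400 C.
I = Q/t = 660400 / 6770.0 s = 97.6 A.

97.6 A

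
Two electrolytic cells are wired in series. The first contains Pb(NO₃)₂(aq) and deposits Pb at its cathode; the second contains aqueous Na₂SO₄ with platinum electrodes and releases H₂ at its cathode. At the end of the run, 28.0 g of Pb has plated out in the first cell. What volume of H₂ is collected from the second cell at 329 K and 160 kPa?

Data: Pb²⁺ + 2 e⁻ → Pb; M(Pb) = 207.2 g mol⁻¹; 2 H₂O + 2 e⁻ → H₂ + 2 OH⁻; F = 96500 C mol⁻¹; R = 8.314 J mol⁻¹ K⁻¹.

2.31 L

n(Pb) = 28.0 / 207.2 = 0.1351 mol, so n(e⁻) = 2 × 0.1351 = 0.2703 mol.
The cells are in series, so the same 0.2703 mol of electrons passes through the second cell.
2 H₂O + 2 e⁻ → H₂ + 2 OH⁻ — 2 mol e⁻ per mol H₂, so n(H₂) = 0.2703/2 = 0.1351 mol.
V = nRT/P = (0.1351 × 8.314 × 329) / (160 × 10³) = 0.00231 m³ = 2.31 L.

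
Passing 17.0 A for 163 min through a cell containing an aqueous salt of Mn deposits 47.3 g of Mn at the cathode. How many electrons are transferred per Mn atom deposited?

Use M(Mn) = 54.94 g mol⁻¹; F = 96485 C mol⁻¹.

Q = I·t = 17.00 A × 9780.0 s = 166300 C, so n(e⁻) = 166300/96485 = 1.723 mol.
n(Mn) deposited = 47.3 / 54.94 = 0.8609 mol.
Electrons per atom = n(e⁻)/n(Mn) = 1.723 / 0.8609 = 2.00 ≈ 2, so the ion is Mn²⁺.

2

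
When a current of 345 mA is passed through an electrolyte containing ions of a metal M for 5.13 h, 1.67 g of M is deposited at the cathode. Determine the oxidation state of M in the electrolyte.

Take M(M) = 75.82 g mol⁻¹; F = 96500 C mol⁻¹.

Q = I·t = 0.3450 A × 18468 s = 6371 C, so n(e⁻) = 6371/96500 = 0.06603 mol.
n(M) deposited = 1.67 / 75.82 = 0.02203 mol.
Electrons per atom = n(e⁻)/n(M) = 0.06603 / 0.02203 = 3.00 ≈ 3, so the ion is M³⁺.

+3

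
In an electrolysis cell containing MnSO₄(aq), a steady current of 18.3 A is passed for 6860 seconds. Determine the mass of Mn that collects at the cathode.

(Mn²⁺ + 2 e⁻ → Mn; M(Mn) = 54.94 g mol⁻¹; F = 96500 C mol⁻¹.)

35.7 g

Q = I·t = 18.30 A × 6860.0 s = 125500 C.
n(e⁻) = Q/F = 125500 / 96500 = 1.301 mol.
Mn²⁺ + 2 e⁻ → Mn, so n(Mn) = n(e⁻)/2 = 0.6505 mol.
m = n·M = 0.6505 × 54.94 = 35.7 g.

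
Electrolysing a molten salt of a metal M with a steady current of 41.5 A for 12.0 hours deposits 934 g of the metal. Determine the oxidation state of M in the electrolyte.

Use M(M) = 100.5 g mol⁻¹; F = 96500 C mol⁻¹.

Q = I·t = 41.50 A × 43200 s = 1793000 C, so n(e⁻) = 1793000/96500 = 18.58 mol.
n(M) deposited = 934 / 100.5 = 9.294 mol.
Electrons per atom = n(e⁻)/n(M) = 18.58 / 9.294 = 2.00 ≈ 2, so the ion is M²⁺.

+2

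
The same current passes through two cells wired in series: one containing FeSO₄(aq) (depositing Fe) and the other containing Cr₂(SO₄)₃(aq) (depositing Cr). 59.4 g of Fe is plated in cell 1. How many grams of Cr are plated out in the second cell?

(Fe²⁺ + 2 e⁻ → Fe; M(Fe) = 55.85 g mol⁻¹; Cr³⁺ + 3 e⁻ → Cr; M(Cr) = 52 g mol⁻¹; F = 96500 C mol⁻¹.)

n(Fe) = 59.4 / 55.85 = 1.064 mol.
Since Fe²⁺ + 2 e⁻ → Fe, n(e⁻) passed = 2 × 1.064 = 2.127 mol.
Cells in series carry the same charge, so the same 2.127 mol of electrons passes through cell 2.
Cr³⁺ + 3 e⁻ → Cr, so n(Cr) = 2.127 / 3 = 0.7090 mol.
m(Cr) = 0.7090 × 52 = 36.9 g.

36.9 g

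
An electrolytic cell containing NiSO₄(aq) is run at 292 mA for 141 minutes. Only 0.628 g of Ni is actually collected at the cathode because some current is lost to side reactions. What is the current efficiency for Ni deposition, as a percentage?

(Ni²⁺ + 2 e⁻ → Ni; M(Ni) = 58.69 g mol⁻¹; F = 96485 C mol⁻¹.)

83.6 %

Q = I·t = 0.2920 × 8460.0 = 2470 C; n(e⁻) = 2470/96485 = 0.02560 mol.
Theoretical n(Ni) = n(e⁻)/2 = 0.01280 mol, i.e. m_theo = 0.01280 × 58.69 = 0.7513 g.
Efficiency = m_actual / m_theo = 0.628 / 0.7513 = 83.6 %.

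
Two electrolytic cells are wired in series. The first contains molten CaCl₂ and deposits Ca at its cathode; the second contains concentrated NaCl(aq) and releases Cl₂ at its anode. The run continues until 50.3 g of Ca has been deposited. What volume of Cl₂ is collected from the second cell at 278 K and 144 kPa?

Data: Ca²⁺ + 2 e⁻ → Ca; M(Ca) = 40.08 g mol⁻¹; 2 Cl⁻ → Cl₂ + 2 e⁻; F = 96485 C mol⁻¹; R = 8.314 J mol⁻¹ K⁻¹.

n(Ca) = 50.3 / 40.08 = 1.255 mol, so n(e⁻) = 2 × 1.255 = 2.510 mol.
The cells are in series, so the same 2.510 mol of electrons passes through the second cell.
2 Cl⁻ → Cl₂ + 2 e⁻ — 2 mol e⁻ per mol Cl₂, so n(Cl₂) = 2.510/2 = 1.255 mol.
V = nRT/P = (1.255 × 8.314 × 278) / (144 × 10³) = 0.0201 m³ = 20.1 L.

20.1 L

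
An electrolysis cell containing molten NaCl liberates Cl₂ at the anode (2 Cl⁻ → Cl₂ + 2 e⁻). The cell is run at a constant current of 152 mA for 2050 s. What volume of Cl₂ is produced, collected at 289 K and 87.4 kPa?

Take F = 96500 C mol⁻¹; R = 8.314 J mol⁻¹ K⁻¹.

Q = I·t = 0.1520 A × 2050.0 s = 311.6 C.
n(e⁻) = Q/F = 311.6 / 96500 = 0.003229 mol.
2 electrons are transferred per Cl₂ molecule, so n(Cl₂) = 0.003229 / 2 = 0.001615 mol.
V = nRT/P = (0.001615 × 8.314 × 289) / (87.4 × 10³ Pa) = 4.44 × 10⁻⁵ m³ = 0.0444 L.

0.0444 L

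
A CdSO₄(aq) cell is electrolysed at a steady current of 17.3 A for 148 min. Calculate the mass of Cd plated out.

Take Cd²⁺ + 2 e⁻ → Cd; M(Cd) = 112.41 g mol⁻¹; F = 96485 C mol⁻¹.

89.5 g

Q = I·t = 17.30 A × 8880.0 s = 153600 C.
n(e⁻) = Q/F = 153600 / 96485 = 1.592 mol.
Cd²⁺ + 2 e⁻ → Cd, so n(Cd) = n(e⁻)/2 = 0.7961 mol.
m = n·M = 0.7961 × 112.41 = 89.5 g.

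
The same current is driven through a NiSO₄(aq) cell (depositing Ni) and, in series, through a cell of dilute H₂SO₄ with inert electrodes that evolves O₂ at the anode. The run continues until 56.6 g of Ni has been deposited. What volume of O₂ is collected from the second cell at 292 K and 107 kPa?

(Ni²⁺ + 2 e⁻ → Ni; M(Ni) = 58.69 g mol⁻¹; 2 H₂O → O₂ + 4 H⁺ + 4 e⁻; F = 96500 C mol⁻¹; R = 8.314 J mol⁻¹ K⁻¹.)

10.9 L

n(Ni) = 56.6 / 58.69 = 0.9644 mol, so n(e⁻) = 2 × 0.9644 = 1.929 mol.
The cells are in series, so the same 1.929 mol of electrons passes through the second cell.
2 H₂O → O₂ + 4 H⁺ + 4 e⁻ — 4 mol e⁻ per mol O₂, so n(O₂) = 1.929/4 = 0.4822 mol.
V = nRT/P = (0.4822 × 8.314 × 292) / (107 × 10³) = 0.0109 m³ = 10.9 L.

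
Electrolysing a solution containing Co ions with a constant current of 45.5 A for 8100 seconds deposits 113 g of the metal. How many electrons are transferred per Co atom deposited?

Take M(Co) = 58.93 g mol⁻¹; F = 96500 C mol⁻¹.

Q = I·t = 45.50 A × 8100.0 s = 368600 C, so n(e⁻) = 368600/96500 = 3.819 mol.
n(Co) deposited = 113 / 58.93 = 1.918 mol.
Electrons per atom = n(e⁻)/n(Co) = 3.819 / 1.918 = 1.99 ≈ 2, so the ion is Co²⁺.

2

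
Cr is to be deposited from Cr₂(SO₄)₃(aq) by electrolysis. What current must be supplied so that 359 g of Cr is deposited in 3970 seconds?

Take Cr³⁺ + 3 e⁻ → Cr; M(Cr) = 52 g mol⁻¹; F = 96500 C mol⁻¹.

n(Cr) = 359 / 52 = 6.904 mol.
n(e⁻) = 3 × 6.904 = 20.71 mol.
Q = n(e⁻)·F = 20.71 × 96500 = 1999000 C.
I = Q/t = 1999000 / 3970.0 s = 503 A.

503 A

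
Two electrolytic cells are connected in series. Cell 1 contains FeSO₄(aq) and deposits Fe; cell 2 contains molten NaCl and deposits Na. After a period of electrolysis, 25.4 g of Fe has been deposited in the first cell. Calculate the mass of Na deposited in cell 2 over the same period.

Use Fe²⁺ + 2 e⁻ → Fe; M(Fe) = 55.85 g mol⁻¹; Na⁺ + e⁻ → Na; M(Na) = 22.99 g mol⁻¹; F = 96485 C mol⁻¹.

20.9 g

n(Fe) = 25.4 / 55.85 = 0.4548 mol.
Since Fe²⁺ + 2 e⁻ → Fe, n(e⁻) passed = 2 × 0.4548 = 0.9096 mol.
Cells in series carry the same charge, so the same 0.9096 mol of electrons passes through cell 2.
Na⁺ + e⁻ → Na, so n(Na) = 0.9096 / 1 = 0.9096 mol.
m(Na) = 0.9096 × 22.99 = 20.9 g.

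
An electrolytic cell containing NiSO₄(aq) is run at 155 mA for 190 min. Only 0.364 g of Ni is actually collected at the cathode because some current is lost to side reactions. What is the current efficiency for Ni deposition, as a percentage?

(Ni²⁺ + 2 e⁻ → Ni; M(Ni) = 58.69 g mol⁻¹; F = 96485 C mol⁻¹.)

Q = I·t = 0.1550 × 11400 = 1767 C; n(e⁻) = 1767/96485 = 0.01831 mol.
Theoretical n(Ni) = n(e⁻)/2 = 0.009157 mol, i.e. m_theo = 0.009157 × 58.69 = 0.5374 g.
Efficiency = m_actual / m_theo = 0.364 / 0.5374 = 67.7 %.

67.7 %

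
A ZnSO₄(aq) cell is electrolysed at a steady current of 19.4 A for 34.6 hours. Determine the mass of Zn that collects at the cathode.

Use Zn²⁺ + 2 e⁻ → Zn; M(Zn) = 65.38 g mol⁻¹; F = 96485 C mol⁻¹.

819 g

Q = I·t = 19.40 A × 124560 s = 2416000 C.
n(e⁻) = Q/F = 2416000 / 96485 = 25.04 mol.
Zn²⁺ + 2 e⁻ → Zn, so n(Zn) = n(e⁻)/2 = 12.52 mol.
m = n·M = 12.52 × 65.38 = 819 g.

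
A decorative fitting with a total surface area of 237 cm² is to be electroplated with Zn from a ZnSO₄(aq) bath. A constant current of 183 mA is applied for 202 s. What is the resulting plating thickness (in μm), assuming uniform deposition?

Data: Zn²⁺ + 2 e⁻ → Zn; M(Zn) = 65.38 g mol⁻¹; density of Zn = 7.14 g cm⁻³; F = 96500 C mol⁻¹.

0.0740 μm

Q = I·t = 0.1830 × 202.00 = 36.97 C; n(e⁻) = 0.0003831 mol.
n(Zn) = n(e⁻)/2 = 0.0001915 mol, so m = 0.0001915 × 65.38 = 0.01252 g.
Volume = m/ρ = 0.01252 / 7.14 = 0.001754 cm³.
Thickness = V/A = 0.001754 / 237 = 7.40 × 10⁻⁶ cm = 0.0740 μm.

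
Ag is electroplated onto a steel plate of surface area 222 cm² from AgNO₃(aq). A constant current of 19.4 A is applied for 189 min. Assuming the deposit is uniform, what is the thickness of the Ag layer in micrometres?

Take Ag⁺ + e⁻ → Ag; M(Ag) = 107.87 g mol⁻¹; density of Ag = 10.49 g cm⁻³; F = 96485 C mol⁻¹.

Q = I·t = 19.40 × 11340 = 220000 C; n(e⁻) = 2.280 mol.
n(Ag) = n(e⁻)/1 = 2.280 mol, so m = 2.280 × 107.87 = 246.0 g.
Volume = m/ρ = 246.0 / 10.49 = 23.45 cm³.
Thickness = V/A = 23.45 / 222 = 0.106 cm = 1060 μm.

1060 μm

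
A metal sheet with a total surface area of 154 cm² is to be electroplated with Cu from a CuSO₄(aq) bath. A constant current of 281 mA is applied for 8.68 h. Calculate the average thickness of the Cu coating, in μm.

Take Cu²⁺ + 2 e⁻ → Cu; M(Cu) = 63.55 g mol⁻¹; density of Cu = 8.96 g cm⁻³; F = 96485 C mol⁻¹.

Q = I·t = 0.2810 × 31248 = 8781 C; n(e⁻) = 0.09101 mol.
n(Cu) = n(e⁻)/2 = 0.04550 mol, so m = 0.04550 × 63.55 = 2.892 g.
Volume = m/ρ = 2.892 / 8.96 = 0.3227 cm³.
Thickness = V/A = 0.3227 / 154 = 0.00210 cm = 21.0 μm.

21.0 μm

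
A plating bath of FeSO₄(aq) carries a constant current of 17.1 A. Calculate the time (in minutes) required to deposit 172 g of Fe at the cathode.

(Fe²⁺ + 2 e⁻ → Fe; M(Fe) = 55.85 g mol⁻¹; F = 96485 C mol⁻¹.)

579 min

n(Fe) = m/M = 172 / 55.85 = 3.080 mol.
Each Fe atom requires 2 electrons, so n(e⁻) = 2 × 3.080 = 6.159 mol.
Q = n(e⁻)·F = 6.159 × 96485 = 594300 C.
t = Q/I = 594300 / 17.10 A = 34750 s = 579 min.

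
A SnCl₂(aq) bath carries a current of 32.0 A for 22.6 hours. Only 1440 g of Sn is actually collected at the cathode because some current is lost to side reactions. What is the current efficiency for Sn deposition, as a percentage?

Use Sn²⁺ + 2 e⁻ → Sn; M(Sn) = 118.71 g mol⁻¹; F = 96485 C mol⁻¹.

Q = I·t = 32.00 × 81360 = 2604000 C; n(e⁻) = 2604000/96485 = 26.98 mol.
Theoretical n(Sn) = n(e⁻)/2 = 13.49 mol, i.e. m_theo = 13.49 × 118.71 = 1602 g.
Efficiency = m_actual / m_theo = 1440 / 1602 = 89.9 %.

89.9 %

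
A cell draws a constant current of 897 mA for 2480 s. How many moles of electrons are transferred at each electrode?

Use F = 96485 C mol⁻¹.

0.0231 mol

Q = I·t = 0.8970 A × 2480.0 s = 2225 C.
n(e⁻) = Q/F = 2225 / 96485 = 0.0231 mol.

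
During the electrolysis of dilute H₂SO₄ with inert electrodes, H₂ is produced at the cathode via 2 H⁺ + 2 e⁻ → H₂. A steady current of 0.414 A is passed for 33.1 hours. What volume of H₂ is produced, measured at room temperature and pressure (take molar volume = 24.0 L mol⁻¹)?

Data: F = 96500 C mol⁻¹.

Q = I·t = 0.4140 A × 119160 s = 49330 C.
n(e⁻) = Q/F = 49330 / 96500 = 0.5112 mol.
2 electrons are transferred per H₂ molecule, so n(H₂) = 0.5112 / 2 = 0.2556 mol.
V = n × V_m = 0.2556 × 24.0 = 6.13 L.

6.13 L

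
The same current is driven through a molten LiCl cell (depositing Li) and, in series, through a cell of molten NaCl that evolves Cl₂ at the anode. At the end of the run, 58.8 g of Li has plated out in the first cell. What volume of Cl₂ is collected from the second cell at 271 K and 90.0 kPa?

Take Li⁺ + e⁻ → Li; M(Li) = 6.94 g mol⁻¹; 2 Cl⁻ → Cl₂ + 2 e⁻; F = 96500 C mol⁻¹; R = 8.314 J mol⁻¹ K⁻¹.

106 L

n(Li) = 58.8 / 6.94 = 8.473 mol, so n(e⁻) = 1 × 8.473 = 8.473 mol.
The cells are in series, so the same 8.473 mol of electrons passes through the second cell.
2 Cl⁻ → Cl₂ + 2 e⁻ — 2 mol e⁻ per mol Cl₂, so n(Cl₂) = 8.473/2 = 4.236 mol.
V = nRT/P = (4.236 × 8.314 × 271) / (90.0 × 10³) = 0.106 m³ = 106 L.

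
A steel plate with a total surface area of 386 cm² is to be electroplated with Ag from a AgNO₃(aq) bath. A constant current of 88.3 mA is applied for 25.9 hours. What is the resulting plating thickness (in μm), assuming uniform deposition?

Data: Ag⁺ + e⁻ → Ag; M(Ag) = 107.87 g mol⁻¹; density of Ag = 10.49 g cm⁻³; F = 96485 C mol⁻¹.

22.7 μm

Q = I·t = 0.08830 × 93240 = 8233 C; n(e⁻) = 0.08533 mol.
n(Ag) = n(e⁻)/1 = 0.08533 mol, so m = 0.08533 × 107.87 = 9.205 g.
Volume = m/ρ = 9.205 / 10.49 = 0.8775 cm³.
Thickness = V/A = 0.8775 / 386 = 0.00227 cm = 22.7 μm.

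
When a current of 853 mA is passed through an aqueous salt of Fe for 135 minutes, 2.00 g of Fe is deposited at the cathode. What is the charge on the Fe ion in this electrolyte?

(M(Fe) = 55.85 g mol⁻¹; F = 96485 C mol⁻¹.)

+2

Q = I·t = 0.8530 A × 8100.0 s = 6909 C, so n(e⁻) = 6909/96485 = 0.07161 mol.
n(Fe) deposited = 2.00 / 55.85 = 0.03581 mol.
Electrons per atom = n(e⁻)/n(Fe) = 0.07161 / 0.03581 = 2.00 ≈ 2, so the ion is Fe²⁺.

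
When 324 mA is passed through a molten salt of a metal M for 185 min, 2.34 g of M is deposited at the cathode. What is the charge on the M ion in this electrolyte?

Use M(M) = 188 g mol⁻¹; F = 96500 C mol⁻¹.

+3

Q = I·t = 0.3240 A × 11100 s = 3596 C, so n(e⁻) = 3596/96500 = 0.03727 mol.
n(M) deposited = 2.34 / 188 = 0.01245 mol.
Electrons per atom = n(e⁻)/n(M) = 0.03727 / 0.01245 = 2.99 ≈ 3, so the ion is M³⁺.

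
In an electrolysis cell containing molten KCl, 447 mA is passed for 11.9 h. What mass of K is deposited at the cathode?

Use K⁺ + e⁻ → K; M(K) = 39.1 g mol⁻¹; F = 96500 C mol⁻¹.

7.76 g

Q = I·t = 0.4470 A × 42840 s = 19150 C.
n(e⁻) = Q/F = 19150 / 96500 = 0.1984 mol.
K⁺ + e⁻ → K, so n(K) = n(e⁻)/1 = 0.1984 mol.
m = n·M = 0.1984 × 39.1 = 7.76 g.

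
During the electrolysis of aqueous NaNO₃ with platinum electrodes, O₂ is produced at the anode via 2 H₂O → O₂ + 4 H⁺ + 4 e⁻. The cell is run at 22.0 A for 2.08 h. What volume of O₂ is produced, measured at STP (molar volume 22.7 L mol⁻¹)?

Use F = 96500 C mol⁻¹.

Q = I·t = 22.00 A × 7488.0 s = 164700 C.
n(e⁻) = Q/F = 164700 / 96500 = 1.707 mol.
4 electrons are transferred per O₂ molecule, so n(O₂) = 1.707 / 4 = 0.4268 mol.
V = n × V_m = 0.4268 × 22.7 = 9.69 L.

9.69 L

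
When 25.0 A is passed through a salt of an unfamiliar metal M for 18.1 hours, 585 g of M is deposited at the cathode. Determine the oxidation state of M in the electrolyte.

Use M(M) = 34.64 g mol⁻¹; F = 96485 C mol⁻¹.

+1

Q = I·t = 25.00 A × 65160 s = 1629000 C, so n(e⁻) = 1629000/96485 = 16.88 mol.
n(M) deposited = 585 / 34.64 = 16.89 mol.
Electrons per atom = n(e⁻)/n(M) = 16.88 / 16.89 = 1.00 ≈ 1, so the ion is M⁺.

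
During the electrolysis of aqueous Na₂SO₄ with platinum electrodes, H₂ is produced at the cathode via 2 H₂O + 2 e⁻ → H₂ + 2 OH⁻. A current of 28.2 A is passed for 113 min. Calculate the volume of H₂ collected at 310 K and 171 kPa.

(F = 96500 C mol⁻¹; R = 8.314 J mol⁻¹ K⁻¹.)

Q = I·t = 28.20 A × 6780.0 s = 191200 C.
n(e⁻) = Q/F = 191200 / 96500 = 1.981 mol.
2 electrons are transferred per H₂ molecule, so n(H₂) = 1.981 / 2 = 0.9907 mol.
V = nRT/P = (0.9907 × 8.314 × 310) / (171 × 10³ Pa) = 0.0149 m³ = 14.9 L.

14.9 L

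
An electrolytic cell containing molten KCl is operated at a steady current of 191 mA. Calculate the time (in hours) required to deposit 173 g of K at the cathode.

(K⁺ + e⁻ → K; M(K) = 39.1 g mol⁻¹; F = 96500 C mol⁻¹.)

621 h

n(K) = m/M = 173 / 39.1 = 4.425 mol.
Each K atom requires 1 electron, so n(e⁻) = 1 × 4.425 = 4.425 mol.
Q = n(e⁻)·F = 4.425 × 96500 = 427000 C.
t = Q/I = 427000 / 0.1910 A = 2235000 s = 621 h.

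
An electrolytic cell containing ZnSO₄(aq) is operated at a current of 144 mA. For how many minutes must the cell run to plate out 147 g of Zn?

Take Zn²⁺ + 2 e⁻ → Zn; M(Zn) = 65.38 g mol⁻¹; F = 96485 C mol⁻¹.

n(Zn) = m/M = 147 / 65.38 = 2.248 mol.
Each Zn atom requires 2 electrons, so n(e⁻) = 2 × 2.248 = 4.497 mol.
Q = n(e⁻)·F = 4.497 × 96485 = 433900 C.
t = Q/I = 433900 / 0.1440 A = 3013000 s = 50200 min.

50200 min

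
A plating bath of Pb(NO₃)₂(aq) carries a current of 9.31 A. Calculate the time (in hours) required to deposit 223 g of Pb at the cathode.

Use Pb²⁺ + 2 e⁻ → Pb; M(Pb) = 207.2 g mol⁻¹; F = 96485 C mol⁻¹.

n(Pb) = m/M = 223 / 207.2 = 1.076 mol.
Each Pb atom requires 2 electrons, so n(e⁻) = 2 × 1.076 = 2.153 mol.
Q = n(e⁻)·F = 2.153 × 96485 = 207700 C.
t = Q/I = 207700 / 9.310 A = 22310 s = 6.20 h.

6.20 h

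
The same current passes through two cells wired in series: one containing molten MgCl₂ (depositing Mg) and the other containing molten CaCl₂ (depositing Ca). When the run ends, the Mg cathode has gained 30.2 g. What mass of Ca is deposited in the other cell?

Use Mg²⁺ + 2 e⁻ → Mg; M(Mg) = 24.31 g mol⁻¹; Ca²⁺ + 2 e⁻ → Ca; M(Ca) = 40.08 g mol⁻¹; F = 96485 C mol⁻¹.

49.8 g

n(Mg) = 30.2 / 24.31 = 1.242 mol.
Since Mg²⁺ + 2 e⁻ → Mg, n(e⁻) passed = 2 × 1.242 = 2.485 mol.
Cells in series carry the same charge, so the same 2.485 mol of electrons passes through cell 2.
Ca²⁺ + 2 e⁻ → Ca, so n(Ca) = 2.485 / 2 = 1.242 mol.
m(Ca) = 1.242 × 40.08 = 49.8 g.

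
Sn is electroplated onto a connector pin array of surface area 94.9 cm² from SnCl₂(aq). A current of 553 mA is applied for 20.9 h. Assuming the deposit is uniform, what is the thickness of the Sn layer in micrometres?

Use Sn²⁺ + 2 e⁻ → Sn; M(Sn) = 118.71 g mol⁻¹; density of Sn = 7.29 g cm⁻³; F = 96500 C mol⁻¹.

370 μm

Q = I·t = 0.5530 × 75240 = 41610 C; n(e⁻) = 0.4312 mol.
n(Sn) = n(e⁻)/2 = 0.2156 mol, so m = 0.2156 × 118.71 = 25.59 g.
Volume = m/ρ = 25.59 / 7.29 = 3.511 cm³.
Thickness = V/A = 3.511 / 94.9 = 0.0370 cm = 370 μm.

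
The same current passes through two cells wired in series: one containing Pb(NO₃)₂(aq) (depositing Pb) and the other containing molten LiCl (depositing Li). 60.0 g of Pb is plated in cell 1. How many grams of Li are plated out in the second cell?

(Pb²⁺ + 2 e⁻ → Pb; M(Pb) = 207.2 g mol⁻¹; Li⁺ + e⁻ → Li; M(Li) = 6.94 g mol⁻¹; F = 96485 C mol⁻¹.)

4.02 g

n(Pb) = 60.0 / 207.2 = 0.2896 mol.
Since Pb²⁺ + 2 e⁻ → Pb, n(e⁻) passed = 2 × 0.2896 = 0.5792 mol.
Cells in series carry the same charge, so the same 0.5792 mol of electrons passes through cell 2.
Li⁺ + e⁻ → Li, so n(Li) = 0.5792 / 1 = 0.5792 mol.
m(Li) = 0.5792 × 6.94 = 4.02 g.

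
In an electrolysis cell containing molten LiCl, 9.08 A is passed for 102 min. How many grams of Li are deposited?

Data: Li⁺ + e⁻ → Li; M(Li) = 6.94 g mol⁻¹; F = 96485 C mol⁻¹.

Q = I·t = 9.080 A × 6120.0 s = 55570 C.
n(e⁻) = Q/F = 55570 / 96485 = 0.5759 mol.
Li⁺ + e⁻ → Li, so n(Li) = n(e⁻)/1 = 0.5759 mol.
m = n·M = 0.5759 × 6.94 = 4.00 g.

4.00 g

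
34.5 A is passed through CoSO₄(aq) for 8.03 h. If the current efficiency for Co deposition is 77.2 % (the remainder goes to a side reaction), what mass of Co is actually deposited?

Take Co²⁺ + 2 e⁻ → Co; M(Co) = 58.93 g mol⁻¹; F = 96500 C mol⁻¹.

Q = I·t = 34.50 × 28908 = 997300 C.
n(e⁻) = 997300/96500 = 10.33 mol; theoretically n(Co) = 10.33/2 = 5.167 mol, m_theo = 304.5 g.
At 77.2 % efficiency, m_actual = 0.772 × 304.5 = 235 g.

235 g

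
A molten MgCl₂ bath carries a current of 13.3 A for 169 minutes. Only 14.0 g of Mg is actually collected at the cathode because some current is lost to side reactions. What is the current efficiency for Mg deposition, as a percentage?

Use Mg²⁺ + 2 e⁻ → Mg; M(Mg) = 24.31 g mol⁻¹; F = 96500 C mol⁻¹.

82.4 %

Q = I·t = 13.30 × 10140 = 134900 C; n(e⁻) = 134900/96500 = 1.398 mol.
Theoretical n(Mg) = n(e⁻)/2 = 0.6988 mol, i.e. m_theo = 0.6988 × 24.31 = 16.99 g.
Efficiency = m_actual / m_theo = 14.0 / 16.99 = 82.4 %.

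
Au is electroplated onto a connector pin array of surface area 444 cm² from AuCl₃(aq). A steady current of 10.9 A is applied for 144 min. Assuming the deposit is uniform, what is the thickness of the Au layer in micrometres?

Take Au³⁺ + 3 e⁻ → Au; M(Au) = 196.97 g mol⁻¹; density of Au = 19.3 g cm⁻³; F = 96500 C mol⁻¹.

74.8 μm

Q = I·t = 10.90 × 8640.0 = 94180 C; n(e⁻) = 0.9759 mol.
n(Au) = n(e⁻)/3 = 0.3253 mol, so m = 0.3253 × 196.97 = 64.08 g.
Volume = m/ρ = 64.08 / 19.3 = 3.320 cm³.
Thickness = V/A = 3.320 / 444 = 0.00748 cm = 74.8 μm.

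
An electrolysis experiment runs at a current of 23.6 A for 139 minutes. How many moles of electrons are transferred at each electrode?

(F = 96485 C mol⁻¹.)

2.04 mol

Q = I·t = 23.60 A × 8340.0 s = 196800 C.
n(e⁻) = Q/F = 196800 / 96485 = 2.04 mol.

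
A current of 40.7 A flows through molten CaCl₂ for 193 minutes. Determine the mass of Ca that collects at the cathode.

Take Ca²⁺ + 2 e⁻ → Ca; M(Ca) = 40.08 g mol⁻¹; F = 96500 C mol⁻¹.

97.9 g

Q = I·t = 40.70 A × 11580 s = 471300 C.
n(e⁻) = Q/F = 471300 / 96500 = 4.884 mol.
Ca²⁺ + 2 e⁻ → Ca, so n(Ca) = n(e⁻)/2 = 2.442 mol.
m = n·M = 2.442 × 40.08 = 97.9 g.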